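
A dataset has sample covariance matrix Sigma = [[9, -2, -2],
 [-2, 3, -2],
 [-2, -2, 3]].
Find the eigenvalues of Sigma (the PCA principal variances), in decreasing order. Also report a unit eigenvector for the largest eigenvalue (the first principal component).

Step 1 — characteristic polynomial p(λ) = det(λI - Sigma) = λ³ - tr·λ² + c_1·λ - det, where tr = trace, c_1 = sum of the principal 2×2 minors, det = det(Sigma):
  tr = 9 + 3 + 3 = 15,
  c_1 = (9·3 - (-2)²) + (9·3 - (-2)²) + (3·3 - (-2)²) = 23 + 23 + 5 = 51,
  det = 9·(3·3 - (-2)²) - (-2)·((-2)·3 - (-2)·(-2)) + (-2)·((-2)·(-2) - 3·(-2)) = 9·(5) - (-2)·(-10) + (-2)·(10) = 5.
  So p(λ) = λ³ - 15λ² + 51λ - 5.
Step 2 — look for an integer root (rational root theorem: any rational root is an integer divisor of 5). Testing λ = 5:
  p(5) = 125 - 375 + 255 - 5 = 0  ✓
  Dividing out (λ - 5): p(λ) = (λ - 5)(λ² - 10λ + 1).
Step 3 — remaining eigenvalues from the quadratic λ² - 10λ + 1 = 0:
  Δ = 10² - 4·1 = 100 - 4 = 96,  λ = (10 ± √96)/2 = (10 ± 9.798)/2 ≈ 9.899 or 0.101.
  Sorted: λ_1 = 9.899,  λ_2 = 5,  λ_3 = 0.101  (check: sum = 15 = tr ✓).

Step 4 — unit eigenvector for λ_1 ≈ 9.899: v spans the null space of (Sigma - λ_1 I), whose rows are
  r_1 = (-0.899, -2, -2),  r_2 = (-2, -6.899, -2),  r_3 = (-2, -2, -6.899).
  v is orthogonal to every row, so take v ∝ r_1 × r_2 = ((-2)·(-2) - (-2)·(-6.899), (-2)·(-2) - (-0.899)·(-2), (-0.899)·(-6.899) - (-2)·(-2)) ≈ (-9.798, 2.202, 2.202).
  Rescale (multiply by -1 so the first nonzero entry is positive): u = (9.798, -2.202, -2.202).
  ||u|| = √((9.798)² + (-2.202)² + (-2.202)²) = √(105.698) ≈ 10.281,  v_1 = u/||u|| ≈ (0.953, -0.2142, -0.2142) (||v_1|| = 1).

λ_1 = 9.899,  λ_2 = 5,  λ_3 = 0.101;  v_1 ≈ (0.953, -0.2142, -0.2142)


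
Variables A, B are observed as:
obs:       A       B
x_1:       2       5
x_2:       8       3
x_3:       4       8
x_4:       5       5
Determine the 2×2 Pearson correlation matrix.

Step 1 — column means:
  mean(A) = (2 + 8 + 4 + 5) / 4 = 19/4 = 4.75
  mean(B) = (5 + 3 + 8 + 5) / 4 = 21/4 = 5.25

Step 2 — sample variances and covariances s[i,j] = (1/(n-1)) · Σ_k (x_{k,i} - mean_i) · (x_{k,j} - mean_j), with n-1 = 3:
  s[A,A] = ((-2.75)·(-2.75) + (3.25)·(3.25) + (-0.75)·(-0.75) + (0.25)·(0.25)) / 3 = 18.75/3 = 6.25
  s[A,B] = ((-2.75)·(-0.25) + (3.25)·(-2.25) + (-0.75)·(2.75) + (0.25)·(-0.25)) / 3 = -8.75/3 = -2.9167
  s[B,B] = ((-0.25)·(-0.25) + (-2.25)·(-2.25) + (2.75)·(2.75) + (-0.25)·(-0.25)) / 3 = 12.75/3 = 4.25
  Sample standard deviations s_i = √(s[i,i]):
  s(A) = √(6.25) = 2.5
  s(B) = √(4.25) = 2.0616

Step 3 — r_{ij} = s_{ij} / (s_i · s_j):
  r[A,A] = 1 (diagonal).
  r[A,B] = -2.9167 / (2.5 · 2.0616) = -2.9167 / 5.1539 = -0.5659
  r[B,B] = 1 (diagonal).

R is symmetric with unit diagonal. Assembling:

R = [[1, -0.5659],
 [-0.5659, 1]]


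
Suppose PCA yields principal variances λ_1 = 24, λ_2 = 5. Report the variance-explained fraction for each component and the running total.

Step 1 — total variance = trace(Sigma) = Σ λ_i = 24 + 5 = 29.

Step 2 — fraction explained by component i = λ_i / Σ λ:
  PC1: 24/29 = 0.8276
  PC2: 5/29 = 0.1724

Step 3 — cumulative fraction after k components = (λ_1 + ... + λ_k) / Σ λ:
  k = 1: 24/29 = 0.8276
  k = 2: (24 + 5)/29 = 29/29 = 1

Summary (fraction, with percent):

explained: PC1 0.8276 (82.76%), PC2 0.1724 (17.24%);  cumulative: 0.8276, 1


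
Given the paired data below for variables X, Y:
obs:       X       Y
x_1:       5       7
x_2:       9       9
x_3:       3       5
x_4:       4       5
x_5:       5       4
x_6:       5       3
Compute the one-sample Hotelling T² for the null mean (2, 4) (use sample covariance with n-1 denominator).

Step 1 — sample mean vector:
  mean(X) = (5 + 9 + 3 + 4 + 5 + 5) / 6 = 31/6 = 5.1667
  mean(Y) = (7 + 9 + 5 + 5 + 4 + 3) / 6 = 33/6 = 5.5
  x̄ = (5.1667, 5.5),  deviation x̄ - mu_0 = (5.1667, 5.5) - (2, 4) = (3.1667, 1.5).

Step 2 — sample covariance matrix, S[i,j] = (1/(n-1)) · Σ_k (x_{k,i} - mean_i) · (x_{k,j} - mean_j), divisor n-1 = 5:
  S[X,X] = ((-0.1667)·(-0.1667) + (3.8333)·(3.8333) + (-2.1667)·(-2.1667) + (-1.1667)·(-1.1667) + (-0.1667)·(-0.1667) + (-0.1667)·(-0.1667)) / 5 = 20.8333/5 = 4.1667
  S[X,Y] = ((-0.1667)·(1.5) + (3.8333)·(3.5) + (-2.1667)·(-0.5) + (-1.1667)·(-0.5) + (-0.1667)·(-1.5) + (-0.1667)·(-2.5)) / 5 = 15.5/5 = 3.1
  S[Y,Y] = ((1.5)·(1.5) + (3.5)·(3.5) + (-0.5)·(-0.5) + (-0.5)·(-0.5) + (-1.5)·(-1.5) + (-2.5)·(-2.5)) / 5 = 23.5/5 = 4.7
  S = [[4.1667, 3.1],
 [3.1, 4.7]].

Step 3 — invert S. det(S) = 4.1667·4.7 - (3.1)² = 9.9733.
  S^{-1} = (1/det) · [[d, -b], [-b, a]] = [[0.4713, -0.3108],
 [-0.3108, 0.4178]].

Step 4 — quadratic form (x̄ - mu_0)^T · S^{-1} · (x̄ - mu_0):
  S^{-1} · (x̄ - mu_0) = (1.0261, -0.3576),
  (x̄ - mu_0)^T · [...] = (3.1667)·(1.0261) + (1.5)·(-0.3576) = 2.7128.

Step 5 — scale by n: T² = 6 · 2.7128 = 16.2767.

T² ≈ 16.2767


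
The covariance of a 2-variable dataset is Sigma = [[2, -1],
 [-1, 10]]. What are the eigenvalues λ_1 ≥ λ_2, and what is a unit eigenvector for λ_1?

Step 1 — characteristic polynomial of 2×2 Sigma:
  det(Sigma - λI) = λ² - trace · λ + det = 0.
  trace = 2 + 10 = 12, det = 2·10 - (-1)² = 19.
Step 2 — discriminant:
  Δ = trace² - 4·det = 144 - 76 = 68.
Step 3 — eigenvalues:
  λ = (trace ± √Δ)/2 = (12 ± 8.2462)/2,
  λ_1 = 10.1231,  λ_2 = 1.8769.

Step 4 — unit eigenvector for λ_1: solve (Sigma - λ_1 I)v = 0. First row:
  (2 - 10.1231)·v_x + (-1)·v_y = 0, i.e. (-8.1231)·v_x + (-1)·v_y = 0,
  so v ∝ (b, λ_1 - a) = (-1, 8.1231); multiply by -1 so the first entry is positive: u = (1, -8.1231).
  ||u|| = √((1)² + (-8.1231)²) = √(66.9848) ≈ 8.1844,
  v_1 = u/||u|| ≈ (0.1222, -0.9925) (||v_1|| = 1).

λ_1 = 10.1231,  λ_2 = 1.8769;  v_1 ≈ (0.1222, -0.9925)


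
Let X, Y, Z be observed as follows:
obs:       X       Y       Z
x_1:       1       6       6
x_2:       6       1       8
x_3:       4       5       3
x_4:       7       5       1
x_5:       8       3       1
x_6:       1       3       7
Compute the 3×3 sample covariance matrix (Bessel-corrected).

Step 1 — column means:
  mean(X) = (1 + 6 + 4 + 7 + 8 + 1) / 6 = 27/6 = 4.5
  mean(Y) = (6 + 1 + 5 + 5 + 3 + 3) / 6 = 23/6 = 3.8333
  mean(Z) = (6 + 8 + 3 + 1 + 1 + 7) / 6 = 26/6 = 4.3333

Step 2 — sample covariance S[i,j] = (1/(n-1)) · Σ_k (x_{k,i} - mean_i) · (x_{k,j} - mean_j), with n-1 = 5.
  S[X,X] = ((-3.5)·(-3.5) + (1.5)·(1.5) + (-0.5)·(-0.5) + (2.5)·(2.5) + (3.5)·(3.5) + (-3.5)·(-3.5)) / 5 = 45.5/5 = 9.1
  S[X,Y] = ((-3.5)·(2.1667) + (1.5)·(-2.8333) + (-0.5)·(1.1667) + (2.5)·(1.1667) + (3.5)·(-0.8333) + (-3.5)·(-0.8333)) / 5 = -9.5/5 = -1.9
  S[X,Z] = ((-3.5)·(1.6667) + (1.5)·(3.6667) + (-0.5)·(-1.3333) + (2.5)·(-3.3333) + (3.5)·(-3.3333) + (-3.5)·(2.6667)) / 5 = -29/5 = -5.8
  S[Y,Y] = ((2.1667)·(2.1667) + (-2.8333)·(-2.8333) + (1.1667)·(1.1667) + (1.1667)·(1.1667) + (-0.8333)·(-0.8333) + (-0.8333)·(-0.8333)) / 5 = 16.8333/5 = 3.3667
  S[Y,Z] = ((2.1667)·(1.6667) + (-2.8333)·(3.6667) + (1.1667)·(-1.3333) + (1.1667)·(-3.3333) + (-0.8333)·(-3.3333) + (-0.8333)·(2.6667)) / 5 = -11.6667/5 = -2.3333
  S[Z,Z] = ((1.6667)·(1.6667) + (3.6667)·(3.6667) + (-1.3333)·(-1.3333) + (-3.3333)·(-3.3333) + (-3.3333)·(-3.3333) + (2.6667)·(2.6667)) / 5 = 47.3333/5 = 9.4667

S is symmetric (S[j,i] = S[i,j]). Assembling:

S = [[9.1, -1.9, -5.8],
 [-1.9, 3.3667, -2.3333],
 [-5.8, -2.3333, 9.4667]]


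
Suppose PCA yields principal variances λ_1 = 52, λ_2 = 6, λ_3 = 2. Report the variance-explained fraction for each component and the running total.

Step 1 — total variance = trace(Sigma) = Σ λ_i = 52 + 6 + 2 = 60.

Step 2 — fraction explained by component i = λ_i / Σ λ:
  PC1: 52/60 = 0.8667
  PC2: 6/60 = 0.1
  PC3: 2/60 = 0.0333

Step 3 — cumulative fraction after k components = (λ_1 + ... + λ_k) / Σ λ:
  k = 1: 52/60 = 0.8667
  k = 2: (52 + 6)/60 = 58/60 = 0.9667
  k = 3: (52 + 6 + 2)/60 = 60/60 = 1

Summary (fraction, with percent):

explained: PC1 0.8667 (86.67%), PC2 0.1 (10%), PC3 0.0333 (3.33%);  cumulative: 0.8667, 0.9667, 1


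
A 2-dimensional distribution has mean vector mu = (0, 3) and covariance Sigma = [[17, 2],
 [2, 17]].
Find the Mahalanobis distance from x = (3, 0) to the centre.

Step 1 — centre the observation: (x - mu) = (3, -3).

Step 2 — invert Sigma. det(Sigma) = 17·17 - (2)² = 285.
  Sigma^{-1} = (1/det) · [[d, -b], [-b, a]] = [[0.0596, -0.007],
 [-0.007, 0.0596]].

Step 3 — form the quadratic (x - mu)^T · Sigma^{-1} · (x - mu):
  Sigma^{-1} · (x - mu) = (0.2, -0.2).
  (x - mu)^T · [Sigma^{-1} · (x - mu)] = (3)·(0.2) + (-3)·(-0.2) = 1.2.

Step 4 — take square root: d = √(1.2) ≈ 1.0954.

d(x, mu) = √(1.2) ≈ 1.0954


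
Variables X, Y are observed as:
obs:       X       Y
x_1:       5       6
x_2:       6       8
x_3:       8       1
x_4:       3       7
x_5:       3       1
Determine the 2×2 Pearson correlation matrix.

Step 1 — column means:
  mean(X) = (5 + 6 + 8 + 3 + 3) / 5 = 25/5 = 5
  mean(Y) = (6 + 8 + 1 + 7 + 1) / 5 = 23/5 = 4.6

Step 2 — sample variances and covariances s[i,j] = (1/(n-1)) · Σ_k (x_{k,i} - mean_i) · (x_{k,j} - mean_j), with n-1 = 4:
  s[X,X] = ((0)·(0) + (1)·(1) + (3)·(3) + (-2)·(-2) + (-2)·(-2)) / 4 = 18/4 = 4.5
  s[X,Y] = ((0)·(1.4) + (1)·(3.4) + (3)·(-3.6) + (-2)·(2.4) + (-2)·(-3.6)) / 4 = -5/4 = -1.25
  s[Y,Y] = ((1.4)·(1.4) + (3.4)·(3.4) + (-3.6)·(-3.6) + (2.4)·(2.4) + (-3.6)·(-3.6)) / 4 = 45.2/4 = 11.3
  Sample standard deviations s_i = √(s[i,i]):
  s(X) = √(4.5) = 2.1213
  s(Y) = √(11.3) = 3.3615

Step 3 — r_{ij} = s_{ij} / (s_i · s_j):
  r[X,X] = 1 (diagonal).
  r[X,Y] = -1.25 / (2.1213 · 3.3615) = -1.25 / 7.1309 = -0.1753
  r[Y,Y] = 1 (diagonal).

R is symmetric with unit diagonal. Assembling:

R = [[1, -0.1753],
 [-0.1753, 1]]


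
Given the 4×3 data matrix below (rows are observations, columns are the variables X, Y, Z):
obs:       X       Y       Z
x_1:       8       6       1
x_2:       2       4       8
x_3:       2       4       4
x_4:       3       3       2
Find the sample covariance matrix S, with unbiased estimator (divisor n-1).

Step 1 — column means:
  mean(X) = (8 + 2 + 2 + 3) / 4 = 15/4 = 3.75
  mean(Y) = (6 + 4 + 4 + 3) / 4 = 17/4 = 4.25
  mean(Z) = (1 + 8 + 4 + 2) / 4 = 15/4 = 3.75

Step 2 — sample covariance S[i,j] = (1/(n-1)) · Σ_k (x_{k,i} - mean_i) · (x_{k,j} - mean_j), with n-1 = 3.
  S[X,X] = ((4.25)·(4.25) + (-1.75)·(-1.75) + (-1.75)·(-1.75) + (-0.75)·(-0.75)) / 3 = 24.75/3 = 8.25
  S[X,Y] = ((4.25)·(1.75) + (-1.75)·(-0.25) + (-1.75)·(-0.25) + (-0.75)·(-1.25)) / 3 = 9.25/3 = 3.0833
  S[X,Z] = ((4.25)·(-2.75) + (-1.75)·(4.25) + (-1.75)·(0.25) + (-0.75)·(-1.75)) / 3 = -18.25/3 = -6.0833
  S[Y,Y] = ((1.75)·(1.75) + (-0.25)·(-0.25) + (-0.25)·(-0.25) + (-1.25)·(-1.25)) / 3 = 4.75/3 = 1.5833
  S[Y,Z] = ((1.75)·(-2.75) + (-0.25)·(4.25) + (-0.25)·(0.25) + (-1.25)·(-1.75)) / 3 = -3.75/3 = -1.25
  S[Z,Z] = ((-2.75)·(-2.75) + (4.25)·(4.25) + (0.25)·(0.25) + (-1.75)·(-1.75)) / 3 = 28.75/3 = 9.5833

S is symmetric (S[j,i] = S[i,j]). Assembling:

S = [[8.25, 3.0833, -6.0833],
 [3.0833, 1.5833, -1.25],
 [-6.0833, -1.25, 9.5833]]


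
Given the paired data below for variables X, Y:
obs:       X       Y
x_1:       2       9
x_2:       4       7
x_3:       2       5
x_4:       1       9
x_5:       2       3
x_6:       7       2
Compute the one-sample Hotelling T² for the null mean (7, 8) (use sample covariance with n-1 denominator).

Step 1 — sample mean vector:
  mean(X) = (2 + 4 + 2 + 1 + 2 + 7) / 6 = 18/6 = 3
  mean(Y) = (9 + 7 + 5 + 9 + 3 + 2) / 6 = 35/6 = 5.8333
  x̄ = (3, 5.8333),  deviation x̄ - mu_0 = (3, 5.8333) - (7, 8) = (-4, -2.1667).

Step 2 — sample covariance matrix, S[i,j] = (1/(n-1)) · Σ_k (x_{k,i} - mean_i) · (x_{k,j} - mean_j), divisor n-1 = 5:
  S[X,X] = ((-1)·(-1) + (1)·(1) + (-1)·(-1) + (-2)·(-2) + (-1)·(-1) + (4)·(4)) / 5 = 24/5 = 4.8
  S[X,Y] = ((-1)·(3.1667) + (1)·(1.1667) + (-1)·(-0.8333) + (-2)·(3.1667) + (-1)·(-2.8333) + (4)·(-3.8333)) / 5 = -20/5 = -4
  S[Y,Y] = ((3.1667)·(3.1667) + (1.1667)·(1.1667) + (-0.8333)·(-0.8333) + (3.1667)·(3.1667) + (-2.8333)·(-2.8333) + (-3.8333)·(-3.8333)) / 5 = 44.8333/5 = 8.9667
  S = [[4.8, -4],
 [-4, 8.9667]].

Step 3 — invert S. det(S) = 4.8·8.9667 - (-4)² = 27.04.
  S^{-1} = (1/det) · [[d, -b], [-b, a]] = [[0.3316, 0.1479],
 [0.1479, 0.1775]].

Step 4 — quadratic form (x̄ - mu_0)^T · S^{-1} · (x̄ - mu_0):
  S^{-1} · (x̄ - mu_0) = (-1.6469, -0.9763),
  (x̄ - mu_0)^T · [...] = (-4)·(-1.6469) + (-2.1667)·(-0.9763) = 8.7032.

Step 5 — scale by n: T² = 6 · 8.7032 = 52.2189.

T² ≈ 52.2189


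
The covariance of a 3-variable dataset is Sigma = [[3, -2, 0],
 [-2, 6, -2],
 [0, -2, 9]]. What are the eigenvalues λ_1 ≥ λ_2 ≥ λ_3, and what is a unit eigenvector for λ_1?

Step 1 — characteristic polynomial p(λ) = det(λI - Sigma) = λ³ - tr·λ² + c_1·λ - det, where tr = trace, c_1 = sum of the principal 2×2 minors, det = det(Sigma):
  tr = 3 + 6 + 9 = 18,
  c_1 = (3·6 - (-2)²) + (3·9 - (0)²) + (6·9 - (-2)²) = 14 + 27 + 50 = 91,
  det = 3·(6·9 - (-2)²) - (-2)·((-2)·9 - (-2)·(0)) + (0)·((-2)·(-2) - 6·(0)) = 3·(50) - (-2)·(-18) + (0)·(4) = 114.
  So p(λ) = λ³ - 18λ² + 91λ - 114.
Step 2 — look for an integer root (rational root theorem: any rational root is an integer divisor of 114). Testing λ = 6:
  p(6) = 216 - 648 + 546 - 114 = 0  ✓
  Dividing out (λ - 6): p(λ) = (λ - 6)(λ² - 12λ + 19).
Step 3 — remaining eigenvalues from the quadratic λ² - 12λ + 19 = 0:
  Δ = 12² - 4·19 = 144 - 76 = 68,  λ = (12 ± √68)/2 = (12 ± 8.2462)/2 ≈ 10.1231 or 1.8769.
  Sorted: λ_1 = 10.1231,  λ_2 = 6,  λ_3 = 1.8769  (check: sum = 18 = tr ✓).

Step 4 — unit eigenvector for λ_1 ≈ 10.1231: v spans the null space of (Sigma - λ_1 I), whose rows are
  r_1 = (-7.1231, -2, 0),  r_2 = (-2, -4.1231, -2),  r_3 = (0, -2, -1.1231).
  v is orthogonal to every row, so take v ∝ r_1 × r_2 = ((-2)·(-2) - (0)·(-4.1231), (0)·(-2) - (-7.1231)·(-2), (-7.1231)·(-4.1231) - (-2)·(-2)) ≈ (4, -14.2462, 25.3693).
  Let u = (4, -14.2462, 25.3693).
  ||u|| = √((4)² + (-14.2462)² + (25.3693)²) = √(862.5568) ≈ 29.3693,  v_1 = u/||u|| ≈ (0.1362, -0.4851, 0.8638) (||v_1|| = 1).

λ_1 = 10.1231,  λ_2 = 6,  λ_3 = 1.8769;  v_1 ≈ (0.1362, -0.4851, 0.8638)


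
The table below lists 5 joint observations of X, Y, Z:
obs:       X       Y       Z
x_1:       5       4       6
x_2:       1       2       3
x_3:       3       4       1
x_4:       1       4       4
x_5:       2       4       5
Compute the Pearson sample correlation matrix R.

Step 1 — column means:
  mean(X) = (5 + 1 + 3 + 1 + 2) / 5 = 12/5 = 2.4
  mean(Y) = (4 + 2 + 4 + 4 + 4) / 5 = 18/5 = 3.6
  mean(Z) = (6 + 3 + 1 + 4 + 5) / 5 = 19/5 = 3.8

Step 2 — sample variances and covariances s[i,j] = (1/(n-1)) · Σ_k (x_{k,i} - mean_i) · (x_{k,j} - mean_j), with n-1 = 4:
  s[X,X] = ((2.6)·(2.6) + (-1.4)·(-1.4) + (0.6)·(0.6) + (-1.4)·(-1.4) + (-0.4)·(-0.4)) / 4 = 11.2/4 = 2.8
  s[X,Y] = ((2.6)·(0.4) + (-1.4)·(-1.6) + (0.6)·(0.4) + (-1.4)·(0.4) + (-0.4)·(0.4)) / 4 = 2.8/4 = 0.7
  s[X,Z] = ((2.6)·(2.2) + (-1.4)·(-0.8) + (0.6)·(-2.8) + (-1.4)·(0.2) + (-0.4)·(1.2)) / 4 = 4.4/4 = 1.1
  s[Y,Y] = ((0.4)·(0.4) + (-1.6)·(-1.6) + (0.4)·(0.4) + (0.4)·(0.4) + (0.4)·(0.4)) / 4 = 3.2/4 = 0.8
  s[Y,Z] = ((0.4)·(2.2) + (-1.6)·(-0.8) + (0.4)·(-2.8) + (0.4)·(0.2) + (0.4)·(1.2)) / 4 = 1.6/4 = 0.4
  s[Z,Z] = ((2.2)·(2.2) + (-0.8)·(-0.8) + (-2.8)·(-2.8) + (0.2)·(0.2) + (1.2)·(1.2)) / 4 = 14.8/4 = 3.7
  Sample standard deviations s_i = √(s[i,i]):
  s(X) = √(2.8) = 1.6733
  s(Y) = √(0.8) = 0.8944
  s(Z) = √(3.7) = 1.9235

Step 3 — r_{ij} = s_{ij} / (s_i · s_j):
  r[X,X] = 1 (diagonal).
  r[X,Y] = 0.7 / (1.6733 · 0.8944) = 0.7 / 1.4967 = 0.4677
  r[X,Z] = 1.1 / (1.6733 · 1.9235) = 1.1 / 3.2187 = 0.3418
  r[Y,Y] = 1 (diagonal).
  r[Y,Z] = 0.4 / (0.8944 · 1.9235) = 0.4 / 1.7205 = 0.2325
  r[Z,Z] = 1 (diagonal).

R is symmetric with unit diagonal. Assembling:

R = [[1, 0.4677, 0.3418],
 [0.4677, 1, 0.2325],
 [0.3418, 0.2325, 1]]


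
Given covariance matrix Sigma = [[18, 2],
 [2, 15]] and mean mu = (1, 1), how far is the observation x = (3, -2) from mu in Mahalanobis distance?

Step 1 — centre the observation: (x - mu) = (2, -3).

Step 2 — invert Sigma. det(Sigma) = 18·15 - (2)² = 266.
  Sigma^{-1} = (1/det) · [[d, -b], [-b, a]] = [[0.0564, -0.0075],
 [-0.0075, 0.0677]].

Step 3 — form the quadratic (x - mu)^T · Sigma^{-1} · (x - mu):
  Sigma^{-1} · (x - mu) = (0.1353, -0.218).
  (x - mu)^T · [Sigma^{-1} · (x - mu)] = (2)·(0.1353) + (-3)·(-0.218) = 0.9248.

Step 4 — take square root: d = √(0.9248) ≈ 0.9617.

d(x, mu) = √(0.9248) ≈ 0.9617


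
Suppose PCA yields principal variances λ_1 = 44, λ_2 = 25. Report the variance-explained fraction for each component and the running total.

Step 1 — total variance = trace(Sigma) = Σ λ_i = 44 + 25 = 69.

Step 2 — fraction explained by component i = λ_i / Σ λ:
  PC1: 44/69 = 0.6377
  PC2: 25/69 = 0.3623

Step 3 — cumulative fraction after k components = (λ_1 + ... + λ_k) / Σ λ:
  k = 1: 44/69 = 0.6377
  k = 2: (44 + 25)/69 = 69/69 = 1

Summary (fraction, with percent):

explained: PC1 0.6377 (63.77%), PC2 0.3623 (36.23%);  cumulative: 0.6377, 1


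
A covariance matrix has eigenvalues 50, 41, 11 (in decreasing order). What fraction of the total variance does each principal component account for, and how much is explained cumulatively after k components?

Step 1 — total variance = trace(Sigma) = Σ λ_i = 50 + 41 + 11 = 102.

Step 2 — fraction explained by component i = λ_i / Σ λ:
  PC1: 50/102 = 0.4902
  PC2: 41/102 = 0.402
  PC3: 11/102 = 0.1078

Step 3 — cumulative fraction after k components = (λ_1 + ... + λ_k) / Σ λ:
  k = 1: 50/102 = 0.4902
  k = 2: (50 + 41)/102 = 91/102 = 0.8922
  k = 3: (50 + 41 + 11)/102 = 102/102 = 1

Summary (fraction, with percent):

explained: PC1 0.4902 (49.02%), PC2 0.402 (40.2%), PC3 0.1078 (10.78%);  cumulative: 0.4902, 0.8922, 1


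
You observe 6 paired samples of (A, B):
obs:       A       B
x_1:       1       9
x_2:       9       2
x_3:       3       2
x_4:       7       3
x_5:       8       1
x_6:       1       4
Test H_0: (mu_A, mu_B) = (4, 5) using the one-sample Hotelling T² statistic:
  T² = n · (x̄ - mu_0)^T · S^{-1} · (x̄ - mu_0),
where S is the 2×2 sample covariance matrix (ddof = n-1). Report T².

Step 1 — sample mean vector:
  mean(A) = (1 + 9 + 3 + 7 + 8 + 1) / 6 = 29/6 = 4.8333
  mean(B) = (9 + 2 + 2 + 3 + 1 + 4) / 6 = 21/6 = 3.5
  x̄ = (4.8333, 3.5),  deviation x̄ - mu_0 = (4.8333, 3.5) - (4, 5) = (0.8333, -1.5).

Step 2 — sample covariance matrix, S[i,j] = (1/(n-1)) · Σ_k (x_{k,i} - mean_i) · (x_{k,j} - mean_j), divisor n-1 = 5:
  S[A,A] = ((-3.8333)·(-3.8333) + (4.1667)·(4.1667) + (-1.8333)·(-1.8333) + (2.1667)·(2.1667) + (3.1667)·(3.1667) + (-3.8333)·(-3.8333)) / 5 = 64.8333/5 = 12.9667
  S[A,B] = ((-3.8333)·(5.5) + (4.1667)·(-1.5) + (-1.8333)·(-1.5) + (2.1667)·(-0.5) + (3.1667)·(-2.5) + (-3.8333)·(0.5)) / 5 = -35.5/5 = -7.1
  S[B,B] = ((5.5)·(5.5) + (-1.5)·(-1.5) + (-1.5)·(-1.5) + (-0.5)·(-0.5) + (-2.5)·(-2.5) + (0.5)·(0.5)) / 5 = 41.5/5 = 8.3
  S = [[12.9667, -7.1],
 [-7.1, 8.3]].

Step 3 — invert S. det(S) = 12.9667·8.3 - (-7.1)² = 57.2133.
  S^{-1} = (1/det) · [[d, -b], [-b, a]] = [[0.1451, 0.1241],
 [0.1241, 0.2266]].

Step 4 — quadratic form (x̄ - mu_0)^T · S^{-1} · (x̄ - mu_0):
  S^{-1} · (x̄ - mu_0) = (-0.0653, -0.2365),
  (x̄ - mu_0)^T · [...] = (0.8333)·(-0.0653) + (-1.5)·(-0.2365) = 0.3004.

Step 5 — scale by n: T² = 6 · 0.3004 = 1.8026.

T² ≈ 1.8026


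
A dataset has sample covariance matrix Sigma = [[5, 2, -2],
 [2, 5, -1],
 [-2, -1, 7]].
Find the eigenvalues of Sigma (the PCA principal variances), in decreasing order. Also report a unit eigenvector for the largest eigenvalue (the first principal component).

Step 1 — characteristic polynomial p(λ) = det(λI - Sigma) = λ³ - tr·λ² + c_1·λ - det, where tr = trace, c_1 = sum of the principal 2×2 minors, det = det(Sigma):
  tr = 5 + 5 + 7 = 17,
  c_1 = (5·5 - (2)²) + (5·7 - (-2)²) + (5·7 - (-1)²) = 21 + 31 + 34 = 86,
  det = 5·(5·7 - (-1)²) - (2)·((2)·7 - (-1)·(-2)) + (-2)·((2)·(-1) - 5·(-2)) = 5·(34) - (2)·(12) + (-2)·(8) = 130.
  So p(λ) = λ³ - 17λ² + 86λ - 130.
Step 2 — look for an integer root (rational root theorem: any rational root is an integer divisor of 130). Testing λ = 5:
  p(5) = 125 - 425 + 430 - 130 = 0  ✓
  Dividing out (λ - 5): p(λ) = (λ - 5)(λ² - 12λ + 26).
Step 3 — remaining eigenvalues from the quadratic λ² - 12λ + 26 = 0:
  Δ = 12² - 4·26 = 144 - 104 = 40,  λ = (12 ± √40)/2 = (12 ± 6.3246)/2 ≈ 9.1623 or 2.8377.
  Sorted: λ_1 = 9.1623,  λ_2 = 5,  λ_3 = 2.8377  (check: sum = 17 = tr ✓).

Step 4 — unit eigenvector for λ_1 ≈ 9.1623: v spans the null space of (Sigma - λ_1 I), whose rows are
  r_1 = (-4.1623, 2, -2),  r_2 = (2, -4.1623, -1),  r_3 = (-2, -1, -2.1623).
  v is orthogonal to every row, so take v ∝ r_1 × r_2 = ((2)·(-1) - (-2)·(-4.1623), (-2)·(2) - (-4.1623)·(-1), (-4.1623)·(-4.1623) - (2)·(2)) ≈ (-10.3246, -8.1623, 13.3246).
  Rescale (multiply by -1 so the first nonzero entry is positive): u = (10.3246, 8.1623, -13.3246).
  ||u|| = √((10.3246)² + (8.1623)² + (-13.3246)²) = √(350.763) ≈ 18.7287,  v_1 = u/||u|| ≈ (0.5513, 0.4358, -0.7115) (||v_1|| = 1).

λ_1 = 9.1623,  λ_2 = 5,  λ_3 = 2.8377;  v_1 ≈ (0.5513, 0.4358, -0.7115)


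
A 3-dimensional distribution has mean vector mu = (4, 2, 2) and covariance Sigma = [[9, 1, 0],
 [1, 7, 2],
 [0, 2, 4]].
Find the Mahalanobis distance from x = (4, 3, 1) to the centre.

Step 1 — centre the observation: (x - mu) = (0, 1, -1).

Step 2 — invert Sigma (cofactor / det for 3×3, or solve directly):
  Sigma^{-1} = [[0.1132, -0.0189, 0.0094],
 [-0.0189, 0.1698, -0.0849],
 [0.0094, -0.0849, 0.2925]].

Step 3 — form the quadratic (x - mu)^T · Sigma^{-1} · (x - mu):
  Sigma^{-1} · (x - mu) = (-0.0283, 0.2547, -0.3774).
  (x - mu)^T · [Sigma^{-1} · (x - mu)] = (0)·(-0.0283) + (1)·(0.2547) + (-1)·(-0.3774) = 0.6321.

Step 4 — take square root: d = √(0.6321) ≈ 0.795.

d(x, mu) = √(0.6321) ≈ 0.795


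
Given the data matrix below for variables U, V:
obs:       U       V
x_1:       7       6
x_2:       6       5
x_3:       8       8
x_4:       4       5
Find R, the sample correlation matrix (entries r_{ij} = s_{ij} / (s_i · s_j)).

Step 1 — column means:
  mean(U) = (7 + 6 + 8 + 4) / 4 = 25/4 = 6.25
  mean(V) = (6 + 5 + 8 + 5) / 4 = 24/4 = 6

Step 2 — sample variances and covariances s[i,j] = (1/(n-1)) · Σ_k (x_{k,i} - mean_i) · (x_{k,j} - mean_j), with n-1 = 3:
  s[U,U] = ((0.75)·(0.75) + (-0.25)·(-0.25) + (1.75)·(1.75) + (-2.25)·(-2.25)) / 3 = 8.75/3 = 2.9167
  s[U,V] = ((0.75)·(0) + (-0.25)·(-1) + (1.75)·(2) + (-2.25)·(-1)) / 3 = 6/3 = 2
  s[V,V] = ((0)·(0) + (-1)·(-1) + (2)·(2) + (-1)·(-1)) / 3 = 6/3 = 2
  Sample standard deviations s_i = √(s[i,i]):
  s(U) = √(2.9167) = 1.7078
  s(V) = √(2) = 1.4142

Step 3 — r_{ij} = s_{ij} / (s_i · s_j):
  r[U,U] = 1 (diagonal).
  r[U,V] = 2 / (1.7078 · 1.4142) = 2 / 2.4152 = 0.8281
  r[V,V] = 1 (diagonal).

R is symmetric with unit diagonal. Assembling:

R = [[1, 0.8281],
 [0.8281, 1]]


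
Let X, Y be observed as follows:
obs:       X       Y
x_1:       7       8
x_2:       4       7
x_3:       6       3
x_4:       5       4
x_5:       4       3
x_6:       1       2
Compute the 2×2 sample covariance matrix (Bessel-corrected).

Step 1 — column means:
  mean(X) = (7 + 4 + 6 + 5 + 4 + 1) / 6 = 27/6 = 4.5
  mean(Y) = (8 + 7 + 3 + 4 + 3 + 2) / 6 = 27/6 = 4.5

Step 2 — sample covariance S[i,j] = (1/(n-1)) · Σ_k (x_{k,i} - mean_i) · (x_{k,j} - mean_j), with n-1 = 5.
  S[X,X] = ((2.5)·(2.5) + (-0.5)·(-0.5) + (1.5)·(1.5) + (0.5)·(0.5) + (-0.5)·(-0.5) + (-3.5)·(-3.5)) / 5 = 21.5/5 = 4.3
  S[X,Y] = ((2.5)·(3.5) + (-0.5)·(2.5) + (1.5)·(-1.5) + (0.5)·(-0.5) + (-0.5)·(-1.5) + (-3.5)·(-2.5)) / 5 = 14.5/5 = 2.9
  S[Y,Y] = ((3.5)·(3.5) + (2.5)·(2.5) + (-1.5)·(-1.5) + (-0.5)·(-0.5) + (-1.5)·(-1.5) + (-2.5)·(-2.5)) / 5 = 29.5/5 = 5.9

S is symmetric (S[j,i] = S[i,j]). Assembling:

S = [[4.3, 2.9],
 [2.9, 5.9]]


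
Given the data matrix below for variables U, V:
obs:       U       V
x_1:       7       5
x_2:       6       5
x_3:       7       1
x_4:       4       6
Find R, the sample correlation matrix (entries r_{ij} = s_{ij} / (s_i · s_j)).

Step 1 — column means:
  mean(U) = (7 + 6 + 7 + 4) / 4 = 24/4 = 6
  mean(V) = (5 + 5 + 1 + 6) / 4 = 17/4 = 4.25

Step 2 — sample variances and covariances s[i,j] = (1/(n-1)) · Σ_k (x_{k,i} - mean_i) · (x_{k,j} - mean_j), with n-1 = 3:
  s[U,U] = ((1)·(1) + (0)·(0) + (1)·(1) + (-2)·(-2)) / 3 = 6/3 = 2
  s[U,V] = ((1)·(0.75) + (0)·(0.75) + (1)·(-3.25) + (-2)·(1.75)) / 3 = -6/3 = -2
  s[V,V] = ((0.75)·(0.75) + (0.75)·(0.75) + (-3.25)·(-3.25) + (1.75)·(1.75)) / 3 = 14.75/3 = 4.9167
  Sample standard deviations s_i = √(s[i,i]):
  s(U) = √(2) = 1.4142
  s(V) = √(4.9167) = 2.2174

Step 3 — r_{ij} = s_{ij} / (s_i · s_j):
  r[U,U] = 1 (diagonal).
  r[U,V] = -2 / (1.4142 · 2.2174) = -2 / 3.1358 = -0.6378
  r[V,V] = 1 (diagonal).

R is symmetric with unit diagonal. Assembling:

R = [[1, -0.6378],
 [-0.6378, 1]]


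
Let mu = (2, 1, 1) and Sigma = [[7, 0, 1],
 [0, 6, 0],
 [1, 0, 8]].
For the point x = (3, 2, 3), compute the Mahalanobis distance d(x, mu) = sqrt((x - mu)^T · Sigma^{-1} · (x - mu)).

Step 1 — centre the observation: (x - mu) = (1, 1, 2).

Step 2 — invert Sigma (cofactor / det for 3×3, or solve directly):
  Sigma^{-1} = [[0.1455, 0, -0.0182],
 [0, 0.1667, 0],
 [-0.0182, 0, 0.1273]].

Step 3 — form the quadratic (x - mu)^T · Sigma^{-1} · (x - mu):
  Sigma^{-1} · (x - mu) = (0.1091, 0.1667, 0.2364).
  (x - mu)^T · [Sigma^{-1} · (x - mu)] = (1)·(0.1091) + (1)·(0.1667) + (2)·(0.2364) = 0.7485.

Step 4 — take square root: d = √(0.7485) ≈ 0.8652.

d(x, mu) = √(0.7485) ≈ 0.8652


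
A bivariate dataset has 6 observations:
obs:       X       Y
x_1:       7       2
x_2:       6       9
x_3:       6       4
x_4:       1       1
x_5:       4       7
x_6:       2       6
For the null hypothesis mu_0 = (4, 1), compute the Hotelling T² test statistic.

Step 1 — sample mean vector:
  mean(X) = (7 + 6 + 6 + 1 + 4 + 2) / 6 = 26/6 = 4.3333
  mean(Y) = (2 + 9 + 4 + 1 + 7 + 6) / 6 = 29/6 = 4.8333
  x̄ = (4.3333, 4.8333),  deviation x̄ - mu_0 = (4.3333, 4.8333) - (4, 1) = (0.3333, 3.8333).

Step 2 — sample covariance matrix, S[i,j] = (1/(n-1)) · Σ_k (x_{k,i} - mean_i) · (x_{k,j} - mean_j), divisor n-1 = 5:
  S[X,X] = ((2.6667)·(2.6667) + (1.6667)·(1.6667) + (1.6667)·(1.6667) + (-3.3333)·(-3.3333) + (-0.3333)·(-0.3333) + (-2.3333)·(-2.3333)) / 5 = 29.3333/5 = 5.8667
  S[X,Y] = ((2.6667)·(-2.8333) + (1.6667)·(4.1667) + (1.6667)·(-0.8333) + (-3.3333)·(-3.8333) + (-0.3333)·(2.1667) + (-2.3333)·(1.1667)) / 5 = 7.3333/5 = 1.4667
  S[Y,Y] = ((-2.8333)·(-2.8333) + (4.1667)·(4.1667) + (-0.8333)·(-0.8333) + (-3.8333)·(-3.8333) + (2.1667)·(2.1667) + (1.1667)·(1.1667)) / 5 = 46.8333/5 = 9.3667
  S = [[5.8667, 1.4667],
 [1.4667, 9.3667]].

Step 3 — invert S. det(S) = 5.8667·9.3667 - (1.4667)² = 52.8.
  S^{-1} = (1/det) · [[d, -b], [-b, a]] = [[0.1774, -0.0278],
 [-0.0278, 0.1111]].

Step 4 — quadratic form (x̄ - mu_0)^T · S^{-1} · (x̄ - mu_0):
  S^{-1} · (x̄ - mu_0) = (-0.0473, 0.4167),
  (x̄ - mu_0)^T · [...] = (0.3333)·(-0.0473) + (3.8333)·(0.4167) = 1.5814.

Step 5 — scale by n: T² = 6 · 1.5814 = 9.4886.

T² ≈ 9.4886


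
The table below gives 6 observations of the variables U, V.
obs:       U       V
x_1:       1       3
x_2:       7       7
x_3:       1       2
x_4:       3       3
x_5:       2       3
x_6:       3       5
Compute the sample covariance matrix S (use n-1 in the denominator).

Step 1 — column means:
  mean(U) = (1 + 7 + 1 + 3 + 2 + 3) / 6 = 17/6 = 2.8333
  mean(V) = (3 + 7 + 2 + 3 + 3 + 5) / 6 = 23/6 = 3.8333

Step 2 — sample covariance S[i,j] = (1/(n-1)) · Σ_k (x_{k,i} - mean_i) · (x_{k,j} - mean_j), with n-1 = 5.
  S[U,U] = ((-1.8333)·(-1.8333) + (4.1667)·(4.1667) + (-1.8333)·(-1.8333) + (0.1667)·(0.1667) + (-0.8333)·(-0.8333) + (0.1667)·(0.1667)) / 5 = 24.8333/5 = 4.9667
  S[U,V] = ((-1.8333)·(-0.8333) + (4.1667)·(3.1667) + (-1.8333)·(-1.8333) + (0.1667)·(-0.8333) + (-0.8333)·(-0.8333) + (0.1667)·(1.1667)) / 5 = 18.8333/5 = 3.7667
  S[V,V] = ((-0.8333)·(-0.8333) + (3.1667)·(3.1667) + (-1.8333)·(-1.8333) + (-0.8333)·(-0.8333) + (-0.8333)·(-0.8333) + (1.1667)·(1.1667)) / 5 = 16.8333/5 = 3.3667

S is symmetric (S[j,i] = S[i,j]). Assembling:

S = [[4.9667, 3.7667],
 [3.7667, 3.3667]]


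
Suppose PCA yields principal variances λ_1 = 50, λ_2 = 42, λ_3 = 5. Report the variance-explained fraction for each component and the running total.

Step 1 — total variance = trace(Sigma) = Σ λ_i = 50 + 42 + 5 = 97.

Step 2 — fraction explained by component i = λ_i / Σ λ:
  PC1: 50/97 = 0.5155
  PC2: 42/97 = 0.433
  PC3: 5/97 = 0.0515

Step 3 — cumulative fraction after k components = (λ_1 + ... + λ_k) / Σ λ:
  k = 1: 50/97 = 0.5155
  k = 2: (50 + 42)/97 = 92/97 = 0.9485
  k = 3: (50 + 42 + 5)/97 = 97/97 = 1

Summary (fraction, with percent):

explained: PC1 0.5155 (51.55%), PC2 0.433 (43.3%), PC3 0.0515 (5.15%);  cumulative: 0.5155, 0.9485, 1


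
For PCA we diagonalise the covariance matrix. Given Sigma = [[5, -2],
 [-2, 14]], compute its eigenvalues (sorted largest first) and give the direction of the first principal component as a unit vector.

Step 1 — characteristic polynomial of 2×2 Sigma:
  det(Sigma - λI) = λ² - trace · λ + det = 0.
  trace = 5 + 14 = 19, det = 5·14 - (-2)² = 66.
Step 2 — discriminant:
  Δ = trace² - 4·det = 361 - 264 = 97.
Step 3 — eigenvalues:
  λ = (trace ± √Δ)/2 = (19 ± 9.8489)/2,
  λ_1 = 14.4244,  λ_2 = 4.5756.

Step 4 — unit eigenvector for λ_1: solve (Sigma - λ_1 I)v = 0. First row:
  (5 - 14.4244)·v_x + (-2)·v_y = 0, i.e. (-9.4244)·v_x + (-2)·v_y = 0,
  so v ∝ (b, λ_1 - a) = (-2, 9.4244); multiply by -1 so the first entry is positive: u = (2, -9.4244).
  ||u|| = √((2)² + (-9.4244)²) = √(92.8199) ≈ 9.6343,
  v_1 = u/||u|| ≈ (0.2076, -0.9782) (||v_1|| = 1).

λ_1 = 14.4244,  λ_2 = 4.5756;  v_1 ≈ (0.2076, -0.9782)


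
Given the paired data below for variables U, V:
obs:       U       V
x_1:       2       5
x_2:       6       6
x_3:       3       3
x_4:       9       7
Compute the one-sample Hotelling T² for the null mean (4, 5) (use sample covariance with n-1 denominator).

Step 1 — sample mean vector:
  mean(U) = (2 + 6 + 3 + 9) / 4 = 20/4 = 5
  mean(V) = (5 + 6 + 3 + 7) / 4 = 21/4 = 5.25
  x̄ = (5, 5.25),  deviation x̄ - mu_0 = (5, 5.25) - (4, 5) = (1, 0.25).

Step 2 — sample covariance matrix, S[i,j] = (1/(n-1)) · Σ_k (x_{k,i} - mean_i) · (x_{k,j} - mean_j), divisor n-1 = 3:
  S[U,U] = ((-3)·(-3) + (1)·(1) + (-2)·(-2) + (4)·(4)) / 3 = 30/3 = 10
  S[U,V] = ((-3)·(-0.25) + (1)·(0.75) + (-2)·(-2.25) + (4)·(1.75)) / 3 = 13/3 = 4.3333
  S[V,V] = ((-0.25)·(-0.25) + (0.75)·(0.75) + (-2.25)·(-2.25) + (1.75)·(1.75)) / 3 = 8.75/3 = 2.9167
  S = [[10, 4.3333],
 [4.3333, 2.9167]].

Step 3 — invert S. det(S) = 10·2.9167 - (4.3333)² = 10.3889.
  S^{-1} = (1/det) · [[d, -b], [-b, a]] = [[0.2807, -0.4171],
 [-0.4171, 0.9626]].

Step 4 — quadratic form (x̄ - mu_0)^T · S^{-1} · (x̄ - mu_0):
  S^{-1} · (x̄ - mu_0) = (0.1765, -0.1765),
  (x̄ - mu_0)^T · [...] = (1)·(0.1765) + (0.25)·(-0.1765) = 0.1324.

Step 5 — scale by n: T² = 4 · 0.1324 = 0.5294.

T² ≈ 0.5294


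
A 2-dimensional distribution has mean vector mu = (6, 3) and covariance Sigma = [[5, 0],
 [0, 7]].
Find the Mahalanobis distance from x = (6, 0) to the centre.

Step 1 — centre the observation: (x - mu) = (0, -3).

Step 2 — invert Sigma. det(Sigma) = 5·7 - (0)² = 35.
  Sigma^{-1} = (1/det) · [[d, -b], [-b, a]] = [[0.2, 0],
 [0, 0.1429]].

Step 3 — form the quadratic (x - mu)^T · Sigma^{-1} · (x - mu):
  Sigma^{-1} · (x - mu) = (0, -0.4286).
  (x - mu)^T · [Sigma^{-1} · (x - mu)] = (0)·(0) + (-3)·(-0.4286) = 1.2857.

Step 4 — take square root: d = √(1.2857) ≈ 1.1339.

d(x, mu) = √(1.2857) ≈ 1.1339


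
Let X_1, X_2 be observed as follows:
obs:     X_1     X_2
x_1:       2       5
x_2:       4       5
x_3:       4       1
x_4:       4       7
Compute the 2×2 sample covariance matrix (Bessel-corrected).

Step 1 — column means:
  mean(X_1) = (2 + 4 + 4 + 4) / 4 = 14/4 = 3.5
  mean(X_2) = (5 + 5 + 1 + 7) / 4 = 18/4 = 4.5

Step 2 — sample covariance S[i,j] = (1/(n-1)) · Σ_k (x_{k,i} - mean_i) · (x_{k,j} - mean_j), with n-1 = 3.
  S[X_1,X_1] = ((-1.5)·(-1.5) + (0.5)·(0.5) + (0.5)·(0.5) + (0.5)·(0.5)) / 3 = 3/3 = 1
  S[X_1,X_2] = ((-1.5)·(0.5) + (0.5)·(0.5) + (0.5)·(-3.5) + (0.5)·(2.5)) / 3 = -1/3 = -0.3333
  S[X_2,X_2] = ((0.5)·(0.5) + (0.5)·(0.5) + (-3.5)·(-3.5) + (2.5)·(2.5)) / 3 = 19/3 = 6.3333

S is symmetric (S[j,i] = S[i,j]). Assembling:

S = [[1, -0.3333],
 [-0.3333, 6.3333]]


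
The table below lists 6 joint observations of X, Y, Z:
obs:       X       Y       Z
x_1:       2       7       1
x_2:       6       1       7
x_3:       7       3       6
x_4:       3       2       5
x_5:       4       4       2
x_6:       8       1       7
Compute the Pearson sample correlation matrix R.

Step 1 — column means:
  mean(X) = (2 + 6 + 7 + 3 + 4 + 8) / 6 = 30/6 = 5
  mean(Y) = (7 + 1 + 3 + 2 + 4 + 1) / 6 = 18/6 = 3
  mean(Z) = (1 + 7 + 6 + 5 + 2 + 7) / 6 = 28/6 = 4.6667

Step 2 — sample variances and covariances s[i,j] = (1/(n-1)) · Σ_k (x_{k,i} - mean_i) · (x_{k,j} - mean_j), with n-1 = 5:
  s[X,X] = ((-3)·(-3) + (1)·(1) + (2)·(2) + (-2)·(-2) + (-1)·(-1) + (3)·(3)) / 5 = 28/5 = 5.6
  s[X,Y] = ((-3)·(4) + (1)·(-2) + (2)·(0) + (-2)·(-1) + (-1)·(1) + (3)·(-2)) / 5 = -19/5 = -3.8
  s[X,Z] = ((-3)·(-3.6667) + (1)·(2.3333) + (2)·(1.3333) + (-2)·(0.3333) + (-1)·(-2.6667) + (3)·(2.3333)) / 5 = 25/5 = 5
  s[Y,Y] = ((4)·(4) + (-2)·(-2) + (0)·(0) + (-1)·(-1) + (1)·(1) + (-2)·(-2)) / 5 = 26/5 = 5.2
  s[Y,Z] = ((4)·(-3.6667) + (-2)·(2.3333) + (0)·(1.3333) + (-1)·(0.3333) + (1)·(-2.6667) + (-2)·(2.3333)) / 5 = -27/5 = -5.4
  s[Z,Z] = ((-3.6667)·(-3.6667) + (2.3333)·(2.3333) + (1.3333)·(1.3333) + (0.3333)·(0.3333) + (-2.6667)·(-2.6667) + (2.3333)·(2.3333)) / 5 = 33.3333/5 = 6.6667
  Sample standard deviations s_i = √(s[i,i]):
  s(X) = √(5.6) = 2.3664
  s(Y) = √(5.2) = 2.2804
  s(Z) = √(6.6667) = 2.582

Step 3 — r_{ij} = s_{ij} / (s_i · s_j):
  r[X,X] = 1 (diagonal).
  r[X,Y] = -3.8 / (2.3664 · 2.2804) = -3.8 / 5.3963 = -0.7042
  r[X,Z] = 5 / (2.3664 · 2.582) = 5 / 6.1101 = 0.8183
  r[Y,Y] = 1 (diagonal).
  r[Y,Z] = -5.4 / (2.2804 · 2.582) = -5.4 / 5.8878 = -0.9171
  r[Z,Z] = 1 (diagonal).

R is symmetric with unit diagonal. Assembling:

R = [[1, -0.7042, 0.8183],
 [-0.7042, 1, -0.9171],
 [0.8183, -0.9171, 1]]


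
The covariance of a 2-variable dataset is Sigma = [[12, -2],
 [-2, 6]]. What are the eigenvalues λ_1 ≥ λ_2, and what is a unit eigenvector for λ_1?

Step 1 — characteristic polynomial of 2×2 Sigma:
  det(Sigma - λI) = λ² - trace · λ + det = 0.
  trace = 12 + 6 = 18, det = 12·6 - (-2)² = 68.
Step 2 — discriminant:
  Δ = trace² - 4·det = 324 - 272 = 52.
Step 3 — eigenvalues:
  λ = (trace ± √Δ)/2 = (18 ± 7.2111)/2,
  λ_1 = 12.6056,  λ_2 = 5.3944.

Step 4 — unit eigenvector for λ_1: solve (Sigma - λ_1 I)v = 0. First row:
  (12 - 12.6056)·v_x + (-2)·v_y = 0, i.e. (-0.6056)·v_x + (-2)·v_y = 0,
  so v ∝ (b, λ_1 - a) = (-2, 0.6056); multiply by -1 so the first entry is positive: u = (2, -0.6056).
  ||u|| = √((2)² + (-0.6056)²) = √(4.3667) ≈ 2.0897,
  v_1 = u/||u|| ≈ (0.9571, -0.2898) (||v_1|| = 1).

λ_1 = 12.6056,  λ_2 = 5.3944;  v_1 ≈ (0.9571, -0.2898)


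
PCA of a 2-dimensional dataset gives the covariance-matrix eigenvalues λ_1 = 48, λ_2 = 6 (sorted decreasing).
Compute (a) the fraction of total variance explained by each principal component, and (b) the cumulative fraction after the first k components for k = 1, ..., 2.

Step 1 — total variance = trace(Sigma) = Σ λ_i = 48 + 6 = 54.

Step 2 — fraction explained by component i = λ_i / Σ λ:
  PC1: 48/54 = 0.8889
  PC2: 6/54 = 0.1111

Step 3 — cumulative fraction after k components = (λ_1 + ... + λ_k) / Σ λ:
  k = 1: 48/54 = 0.8889
  k = 2: (48 + 6)/54 = 54/54 = 1

Summary (fraction, with percent):

explained: PC1 0.8889 (88.89%), PC2 0.1111 (11.11%);  cumulative: 0.8889, 1


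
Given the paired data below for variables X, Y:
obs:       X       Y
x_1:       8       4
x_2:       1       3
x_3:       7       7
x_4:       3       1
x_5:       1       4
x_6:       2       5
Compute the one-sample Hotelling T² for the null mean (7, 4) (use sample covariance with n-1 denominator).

Step 1 — sample mean vector:
  mean(X) = (8 + 1 + 7 + 3 + 1 + 2) / 6 = 22/6 = 3.6667
  mean(Y) = (4 + 3 + 7 + 1 + 4 + 5) / 6 = 24/6 = 4
  x̄ = (3.6667, 4),  deviation x̄ - mu_0 = (3.6667, 4) - (7, 4) = (-3.3333, 0).

Step 2 — sample covariance matrix, S[i,j] = (1/(n-1)) · Σ_k (x_{k,i} - mean_i) · (x_{k,j} - mean_j), divisor n-1 = 5:
  S[X,X] = ((4.3333)·(4.3333) + (-2.6667)·(-2.6667) + (3.3333)·(3.3333) + (-0.6667)·(-0.6667) + (-2.6667)·(-2.6667) + (-1.6667)·(-1.6667)) / 5 = 47.3333/5 = 9.4667
  S[X,Y] = ((4.3333)·(0) + (-2.6667)·(-1) + (3.3333)·(3) + (-0.6667)·(-3) + (-2.6667)·(0) + (-1.6667)·(1)) / 5 = 13/5 = 2.6
  S[Y,Y] = ((0)·(0) + (-1)·(-1) + (3)·(3) + (-3)·(-3) + (0)·(0) + (1)·(1)) / 5 = 20/5 = 4
  S = [[9.4667, 2.6],
 [2.6, 4]].

Step 3 — invert S. det(S) = 9.4667·4 - (2.6)² = 31.1067.
  S^{-1} = (1/det) · [[d, -b], [-b, a]] = [[0.1286, -0.0836],
 [-0.0836, 0.3043]].

Step 4 — quadratic form (x̄ - mu_0)^T · S^{-1} · (x̄ - mu_0):
  S^{-1} · (x̄ - mu_0) = (-0.4286, 0.2786),
  (x̄ - mu_0)^T · [...] = (-3.3333)·(-0.4286) + (0)·(0.2786) = 1.4288.

Step 5 — scale by n: T² = 6 · 1.4288 = 8.5727.

T² ≈ 8.5727


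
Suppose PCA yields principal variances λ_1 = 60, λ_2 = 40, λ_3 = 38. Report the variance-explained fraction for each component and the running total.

Step 1 — total variance = trace(Sigma) = Σ λ_i = 60 + 40 + 38 = 138.

Step 2 — fraction explained by component i = λ_i / Σ λ:
  PC1: 60/138 = 0.4348
  PC2: 40/138 = 0.2899
  PC3: 38/138 = 0.2754

Step 3 — cumulative fraction after k components = (λ_1 + ... + λ_k) / Σ λ:
  k = 1: 60/138 = 0.4348
  k = 2: (60 + 40)/138 = 100/138 = 0.7246
  k = 3: (60 + 40 + 38)/138 = 138/138 = 1

Summary (fraction, with percent):

explained: PC1 0.4348 (43.48%), PC2 0.2899 (28.99%), PC3 0.2754 (27.54%);  cumulative: 0.4348, 0.7246, 1


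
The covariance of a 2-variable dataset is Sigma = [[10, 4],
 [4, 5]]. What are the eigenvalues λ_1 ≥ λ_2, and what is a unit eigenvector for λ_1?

Step 1 — characteristic polynomial of 2×2 Sigma:
  det(Sigma - λI) = λ² - trace · λ + det = 0.
  trace = 10 + 5 = 15, det = 10·5 - (4)² = 34.
Step 2 — discriminant:
  Δ = trace² - 4·det = 225 - 136 = 89.
Step 3 — eigenvalues:
  λ = (trace ± √Δ)/2 = (15 ± 9.434)/2,
  λ_1 = 12.217,  λ_2 = 2.783.

Step 4 — unit eigenvector for λ_1: solve (Sigma - λ_1 I)v = 0. First row:
  (10 - 12.217)·v_x + (4)·v_y = 0, i.e. (-2.217)·v_x + (4)·v_y = 0,
  so v ∝ (b, λ_1 - a) = (4, 2.217) = u.
  ||u|| = √((4)² + (2.217)²) = √(20.915) ≈ 4.5733,
  v_1 = u/||u|| ≈ (0.8746, 0.4848) (||v_1|| = 1).

λ_1 = 12.217,  λ_2 = 2.783;  v_1 ≈ (0.8746, 0.4848)


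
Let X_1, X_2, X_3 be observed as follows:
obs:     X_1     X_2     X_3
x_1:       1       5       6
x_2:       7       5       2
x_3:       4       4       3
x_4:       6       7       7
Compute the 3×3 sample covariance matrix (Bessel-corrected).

Step 1 — column means:
  mean(X_1) = (1 + 7 + 4 + 6) / 4 = 18/4 = 4.5
  mean(X_2) = (5 + 5 + 4 + 7) / 4 = 21/4 = 5.25
  mean(X_3) = (6 + 2 + 3 + 7) / 4 = 18/4 = 4.5

Step 2 — sample covariance S[i,j] = (1/(n-1)) · Σ_k (x_{k,i} - mean_i) · (x_{k,j} - mean_j), with n-1 = 3.
  S[X_1,X_1] = ((-3.5)·(-3.5) + (2.5)·(2.5) + (-0.5)·(-0.5) + (1.5)·(1.5)) / 3 = 21/3 = 7
  S[X_1,X_2] = ((-3.5)·(-0.25) + (2.5)·(-0.25) + (-0.5)·(-1.25) + (1.5)·(1.75)) / 3 = 3.5/3 = 1.1667
  S[X_1,X_3] = ((-3.5)·(1.5) + (2.5)·(-2.5) + (-0.5)·(-1.5) + (1.5)·(2.5)) / 3 = -7/3 = -2.3333
  S[X_2,X_2] = ((-0.25)·(-0.25) + (-0.25)·(-0.25) + (-1.25)·(-1.25) + (1.75)·(1.75)) / 3 = 4.75/3 = 1.5833
  S[X_2,X_3] = ((-0.25)·(1.5) + (-0.25)·(-2.5) + (-1.25)·(-1.5) + (1.75)·(2.5)) / 3 = 6.5/3 = 2.1667
  S[X_3,X_3] = ((1.5)·(1.5) + (-2.5)·(-2.5) + (-1.5)·(-1.5) + (2.5)·(2.5)) / 3 = 17/3 = 5.6667

S is symmetric (S[j,i] = S[i,j]). Assembling:

S = [[7, 1.1667, -2.3333],
 [1.1667, 1.5833, 2.1667],
 [-2.3333, 2.1667, 5.6667]]
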